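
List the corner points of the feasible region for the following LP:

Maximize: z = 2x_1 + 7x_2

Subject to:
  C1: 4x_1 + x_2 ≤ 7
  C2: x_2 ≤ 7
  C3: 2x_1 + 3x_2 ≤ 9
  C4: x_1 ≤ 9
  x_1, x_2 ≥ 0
Each vertex is the intersection of two constraint boundaries that also satisfies all remaining constraints:
  x_1 = 0 and x_2 = 0 → (0, 0)
  4x_1 + x_2 = 7 and x_2 = 0 → (1.75, 0)
  4x_1 + x_2 = 7 and 2x_1 + 3x_2 = 9 → (1.2, 2.2)
  2x_1 + 3x_2 = 9 and x_1 = 0 → (0, 3)

Vertices: (0, 0), (1.75, 0), (1.2, 2.2), (0, 3)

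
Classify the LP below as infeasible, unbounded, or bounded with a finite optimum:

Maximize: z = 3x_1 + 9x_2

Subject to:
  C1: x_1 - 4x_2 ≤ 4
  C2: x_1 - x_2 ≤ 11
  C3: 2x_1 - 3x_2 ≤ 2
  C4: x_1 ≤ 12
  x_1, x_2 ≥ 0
Feasible point: (0, 0) satisfies every constraint, so the LP is feasible.
Direction d = (0, 1): for each constraint row a, a·d ≤ 0 —
  (1)(0) + (-4)(1) = -4 ≤ 0
  (1)(0) + (-1)(1) = -1 ≤ 0
  (2)(0) + (-3)(1) = -3 ≤ 0
  (1)(0) + (0)(1) = 0 ≤ 0
and d ≥ 0, so (0, 0) + t·d stays feasible for every t ≥ 0. Along this ray z = 3x_1 + 9x_2 changes by 9 per unit t, so z → +∞.

Unbounded: there is a feasible ray along which z → +∞.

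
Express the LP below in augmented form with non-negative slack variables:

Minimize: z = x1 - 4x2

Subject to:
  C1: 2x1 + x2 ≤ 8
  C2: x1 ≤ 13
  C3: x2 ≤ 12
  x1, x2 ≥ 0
min z = x1 - 4x2

s.t.
  2x1 + x2 + s1 = 8
  x1 + s2 = 13
  x2 + s3 = 12
  x1, x2, s1, s2, s3 ≥ 0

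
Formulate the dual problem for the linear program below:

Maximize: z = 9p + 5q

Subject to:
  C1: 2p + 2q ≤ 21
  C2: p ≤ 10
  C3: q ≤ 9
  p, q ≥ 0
Minimize: z = 21y1 + 10y2 + 9y3

Subject to:
  C1: -2y1 - y2 ≤ -9
  C2: -2y1 - y3 ≤ -5
  y1, y2, y3 ≥ 0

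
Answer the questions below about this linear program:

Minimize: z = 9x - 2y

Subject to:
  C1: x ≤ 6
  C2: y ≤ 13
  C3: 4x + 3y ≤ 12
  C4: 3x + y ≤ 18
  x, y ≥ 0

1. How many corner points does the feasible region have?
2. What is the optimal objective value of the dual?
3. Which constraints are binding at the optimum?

1. 3
2. -8 (by strong duality, equal to the primal optimum)
3. C3, x ≥ 0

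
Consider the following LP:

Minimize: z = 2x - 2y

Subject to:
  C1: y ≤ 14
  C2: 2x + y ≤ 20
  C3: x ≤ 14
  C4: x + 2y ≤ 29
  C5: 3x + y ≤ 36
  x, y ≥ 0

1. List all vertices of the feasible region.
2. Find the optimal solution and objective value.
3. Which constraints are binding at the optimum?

1. (0, 0), (10, 0), (3.667, 12.67), (1, 14), (0, 14)
2. x = 0, y = 14, z = -28
3. C1, x ≥ 0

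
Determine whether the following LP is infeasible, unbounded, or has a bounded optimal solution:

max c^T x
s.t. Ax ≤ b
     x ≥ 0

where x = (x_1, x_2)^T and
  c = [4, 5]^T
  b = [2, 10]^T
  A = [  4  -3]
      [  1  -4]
Feasible point: (0, 0) satisfies every constraint, so the LP is feasible.
Direction d = (0, 1): for each constraint row a, a·d ≤ 0 —
  (4)(0) + (-3)(1) = -3 ≤ 0
  (1)(0) + (-4)(1) = -4 ≤ 0
and d ≥ 0, so (0, 0) + t·d stays feasible for every t ≥ 0. Along this ray z = 4x_1 + 5x_2 changes by 5 per unit t, so z → +∞.

Unbounded — the objective can increase without bound over the feasible region.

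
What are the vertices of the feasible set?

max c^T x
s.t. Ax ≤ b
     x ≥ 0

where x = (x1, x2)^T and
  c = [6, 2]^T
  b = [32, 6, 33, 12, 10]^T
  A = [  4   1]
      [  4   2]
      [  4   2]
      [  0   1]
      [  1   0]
Each vertex is the intersection of two constraint boundaries that also satisfies all remaining constraints:
  x1 = 0 and x2 = 0 → (0, 0)
  4x1 + 2x2 = 6 and x2 = 0 → (1.5, 0)
  4x1 + 2x2 = 6 and x1 = 0 → (0, 3)

Vertices: (0, 0), (1.5, 0), (0, 3)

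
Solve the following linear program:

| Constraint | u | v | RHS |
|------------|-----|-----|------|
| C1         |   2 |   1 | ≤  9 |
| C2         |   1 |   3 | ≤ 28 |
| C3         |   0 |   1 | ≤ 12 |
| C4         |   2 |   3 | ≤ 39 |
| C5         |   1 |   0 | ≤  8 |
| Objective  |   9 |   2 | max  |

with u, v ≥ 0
u = 4.5, v = 0, z = 40.5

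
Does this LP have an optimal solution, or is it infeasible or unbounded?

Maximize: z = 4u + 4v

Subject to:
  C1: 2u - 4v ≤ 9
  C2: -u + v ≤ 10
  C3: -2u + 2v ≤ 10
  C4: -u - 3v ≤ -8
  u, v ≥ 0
Feasible point: (0, 3) satisfies every constraint, so the LP is feasible.
Direction d = (1, 1): for each constraint row a, a·d ≤ 0 —
  (2)(1) + (-4)(1) = -2 ≤ 0
  (-1)(1) + (1)(1) = 0 ≤ 0
  (-2)(1) + (2)(1) = 0 ≤ 0
  (-1)(1) + (-3)(1) = -4 ≤ 0
and d ≥ 0, so (0, 3) + t·d stays feasible for every t ≥ 0. Along this ray z = 4u + 4v changes by 8 per unit t, so z → +∞.

Unbounded — the objective can increase without bound over the feasible region.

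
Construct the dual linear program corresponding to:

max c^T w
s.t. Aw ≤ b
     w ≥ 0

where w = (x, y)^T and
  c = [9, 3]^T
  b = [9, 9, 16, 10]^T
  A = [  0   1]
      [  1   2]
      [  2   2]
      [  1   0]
Minimize: z = 9y1 + 9y2 + 16y3 + 10y4

Subject to:
  C1: -y2 - 2y3 - y4 ≤ -9
  C2: -y1 - 2y2 - 2y3 ≤ -3
  y1, y2, y3, y4 ≥ 0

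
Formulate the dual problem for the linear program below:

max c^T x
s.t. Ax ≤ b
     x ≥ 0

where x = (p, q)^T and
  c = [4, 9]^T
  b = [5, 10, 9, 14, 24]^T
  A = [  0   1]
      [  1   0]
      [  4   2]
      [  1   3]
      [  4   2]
Minimize: z = 5y1 + 10y2 + 9y3 + 14y4 + 24y5

Subject to:
  C1: -y2 - 4y3 - y4 - 4y5 ≤ -4
  C2: -y1 - 2y3 - 3y4 - 2y5 ≤ -9
  y1, y2, y3, y4, y5 ≥ 0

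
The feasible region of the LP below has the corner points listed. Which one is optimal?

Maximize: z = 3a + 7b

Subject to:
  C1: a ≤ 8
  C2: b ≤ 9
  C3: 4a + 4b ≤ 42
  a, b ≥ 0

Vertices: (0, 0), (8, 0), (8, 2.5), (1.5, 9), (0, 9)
Evaluating z = 3a + 7b at each vertex:
  (0, 0): z = 0
  (8, 0): z = 24
  (8, 2.5): z = 41.5
  (1.5, 9): z = 67.5
  (0, 9): z = 63

The largest value is z = 67.5, attained at (1.5, 9).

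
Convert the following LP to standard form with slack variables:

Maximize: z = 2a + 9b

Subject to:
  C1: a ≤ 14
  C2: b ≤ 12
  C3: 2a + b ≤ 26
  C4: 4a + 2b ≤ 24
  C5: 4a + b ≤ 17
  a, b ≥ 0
max z = 2a + 9b

s.t.
  a + s1 = 14
  b + s2 = 12
  2a + b + s3 = 26
  4a + 2b + s4 = 24
  4a + b + s5 = 17
  a, b, s1, s2, s3, s4, s5 ≥ 0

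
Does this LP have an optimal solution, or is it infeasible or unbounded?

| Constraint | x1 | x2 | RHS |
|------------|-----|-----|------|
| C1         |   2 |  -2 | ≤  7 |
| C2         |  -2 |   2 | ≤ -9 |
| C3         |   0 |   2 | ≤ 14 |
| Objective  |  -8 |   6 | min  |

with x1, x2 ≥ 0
C1 requires 2x1 - 2x2 ≤ 7, while C2 (-2x1 + 2x2 ≤ -9) is equivalent to 2x1 - 2x2 ≥ 9. Together they would need 9 ≤ 2x1 - 2x2 ≤ 7, which is impossible since 9 > 7. No point satisfies all constraints.

Infeasible — the constraint set is empty.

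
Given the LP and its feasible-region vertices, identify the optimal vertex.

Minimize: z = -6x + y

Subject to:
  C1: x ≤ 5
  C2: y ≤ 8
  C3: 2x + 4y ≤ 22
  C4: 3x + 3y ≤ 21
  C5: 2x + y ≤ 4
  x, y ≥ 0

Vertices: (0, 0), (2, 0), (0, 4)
Evaluating z = -6x + y at each vertex:
  (0, 0): z = 0
  (2, 0): z = -12
  (0, 4): z = 4

The smallest value is z = -12, attained at (2, 0).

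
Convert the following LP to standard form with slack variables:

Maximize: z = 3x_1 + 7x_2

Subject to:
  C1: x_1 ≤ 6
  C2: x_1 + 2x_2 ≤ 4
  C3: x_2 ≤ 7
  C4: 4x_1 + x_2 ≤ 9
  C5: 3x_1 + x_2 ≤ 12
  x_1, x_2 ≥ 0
max z = 3x_1 + 7x_2

s.t.
  x_1 + s1 = 6
  x_1 + 2x_2 + s2 = 4
  x_2 + s3 = 7
  4x_1 + x_2 + s4 = 9
  3x_1 + x_2 + s5 = 12
  x_1, x_2, s1, s2, s3, s4, s5 ≥ 0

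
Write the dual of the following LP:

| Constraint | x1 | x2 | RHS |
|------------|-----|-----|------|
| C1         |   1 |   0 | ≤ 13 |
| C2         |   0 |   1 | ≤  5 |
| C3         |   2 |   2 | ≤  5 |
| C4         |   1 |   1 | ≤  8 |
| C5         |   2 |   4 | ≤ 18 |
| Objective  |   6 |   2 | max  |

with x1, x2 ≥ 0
Minimize: z = 13y1 + 5y2 + 5y3 + 8y4 + 18y5

Subject to:
  C1: -y1 - 2y3 - y4 - 2y5 ≤ -6
  C2: -y2 - 2y3 - y4 - 4y5 ≤ -2
  y1, y2, y3, y4, y5 ≥ 0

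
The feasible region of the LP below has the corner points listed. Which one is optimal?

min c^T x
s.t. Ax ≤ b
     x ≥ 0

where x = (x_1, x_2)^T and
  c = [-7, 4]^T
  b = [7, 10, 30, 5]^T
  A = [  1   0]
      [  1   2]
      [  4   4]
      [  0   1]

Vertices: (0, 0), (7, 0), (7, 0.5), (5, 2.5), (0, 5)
Evaluating z = -7x_1 + 4x_2 at each vertex:
  (0, 0): z = 0
  (7, 0): z = -49
  (7, 0.5): z = -47
  (5, 2.5): z = -25
  (0, 5): z = 20

The smallest value is z = -49, attained at (7, 0).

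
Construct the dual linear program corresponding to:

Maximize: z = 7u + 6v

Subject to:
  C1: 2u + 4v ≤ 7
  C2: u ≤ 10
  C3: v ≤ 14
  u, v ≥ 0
Minimize: z = 7y1 + 10y2 + 14y3

Subject to:
  C1: -2y1 - y2 ≤ -7
  C2: -4y1 - y3 ≤ -6
  y1, y2, y3 ≥ 0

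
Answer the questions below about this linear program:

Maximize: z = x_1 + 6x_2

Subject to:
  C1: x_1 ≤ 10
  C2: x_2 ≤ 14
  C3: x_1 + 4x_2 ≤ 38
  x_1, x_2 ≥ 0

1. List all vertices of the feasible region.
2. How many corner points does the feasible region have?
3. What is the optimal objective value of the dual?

1. (0, 0), (10, 0), (10, 7), (0, 9.5)
2. 4
3. 57 (by strong duality, equal to the primal optimum)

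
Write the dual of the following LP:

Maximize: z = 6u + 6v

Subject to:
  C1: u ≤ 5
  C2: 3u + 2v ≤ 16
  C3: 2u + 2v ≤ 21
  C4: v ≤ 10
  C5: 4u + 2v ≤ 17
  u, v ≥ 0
Minimize: z = 5y1 + 16y2 + 21y3 + 10y4 + 17y5

Subject to:
  C1: -y1 - 3y2 - 2y3 - 4y5 ≤ -6
  C2: -2y2 - 2y3 - y4 - 2y5 ≤ -6
  y1, y2, y3, y4, y5 ≥ 0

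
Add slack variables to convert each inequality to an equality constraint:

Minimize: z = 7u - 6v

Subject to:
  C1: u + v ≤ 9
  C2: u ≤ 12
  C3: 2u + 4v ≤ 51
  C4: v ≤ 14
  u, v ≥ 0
min z = 7u - 6v

s.t.
  u + v + s1 = 9
  u + s2 = 12
  2u + 4v + s3 = 51
  v + s4 = 14
  u, v, s1, s2, s3, s4 ≥ 0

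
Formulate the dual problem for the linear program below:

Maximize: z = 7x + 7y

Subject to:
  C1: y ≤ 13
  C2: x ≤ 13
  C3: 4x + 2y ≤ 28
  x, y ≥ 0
Minimize: z = 13y1 + 13y2 + 28y3

Subject to:
  C1: -y2 - 4y3 ≤ -7
  C2: -y1 - 2y3 ≤ -7
  y1, y2, y3 ≥ 0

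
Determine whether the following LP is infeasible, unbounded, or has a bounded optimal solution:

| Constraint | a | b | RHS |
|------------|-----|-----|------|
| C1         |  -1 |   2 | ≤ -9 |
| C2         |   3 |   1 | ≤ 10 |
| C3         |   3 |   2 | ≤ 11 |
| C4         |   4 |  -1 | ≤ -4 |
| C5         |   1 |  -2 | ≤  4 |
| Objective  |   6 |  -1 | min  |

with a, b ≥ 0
C5 requires a - 2b ≤ 4, while C1 (-a + 2b ≤ -9) is equivalent to a - 2b ≥ 9. Together they would need 9 ≤ a - 2b ≤ 4, which is impossible since 9 > 4. No point satisfies all constraints.

Infeasible — the constraint set is empty.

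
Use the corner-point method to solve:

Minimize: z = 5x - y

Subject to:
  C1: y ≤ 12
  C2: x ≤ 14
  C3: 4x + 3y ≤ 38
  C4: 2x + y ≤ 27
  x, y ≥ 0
Each vertex is the intersection of two constraint boundaries that also satisfies all remaining constraints:
  x = 0 and y = 0 → (0, 0)
  4x + 3y = 38 and y = 0 → (9.5, 0)
  y = 12 and 4x + 3y = 38 → (0.5, 12)
  y = 12 and x = 0 → (0, 12)

Evaluating z = 5x - y at each vertex:
  (0, 0): z = 0
  (9.5, 0): z = 47.5
  (0.5, 12): z = -9.5
  (0, 12): z = -12

The minimum is at (0, 12) with z = -12.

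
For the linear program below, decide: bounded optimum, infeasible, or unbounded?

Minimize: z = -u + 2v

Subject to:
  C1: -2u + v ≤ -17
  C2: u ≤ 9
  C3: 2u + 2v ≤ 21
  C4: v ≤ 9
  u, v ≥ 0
The point (9, 0) satisfies every constraint, so the LP is feasible; the constraints give u ≤ 9 and v ≤ 9, which with u, v ≥ 0 keep the feasible region inside a bounded box. A feasible, bounded LP attains a finite optimum at a vertex.

Evaluating z = -u + 2v at each vertex:
  (8.5, 0): z = -8.5
  (9, 0): z = -9
  (9, 1): z = -7

Feasible with finite optimum z* = -9 at (9, 0).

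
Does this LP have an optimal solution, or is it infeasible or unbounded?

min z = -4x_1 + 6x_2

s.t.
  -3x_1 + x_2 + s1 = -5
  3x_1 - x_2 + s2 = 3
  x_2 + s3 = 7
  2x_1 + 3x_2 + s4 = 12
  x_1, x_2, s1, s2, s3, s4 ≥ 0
The row 3x_1 - x_2 + s2 = 3 with s2 ≥ 0 requires 3x_1 - x_2 ≤ 3, while the row -3x_1 + x_2 + s1 = -5 with s1 ≥ 0 is equivalent to 3x_1 - x_2 ≥ 5. Together they would need 5 ≤ 3x_1 - x_2 ≤ 3, which is impossible since 5 > 3. No point satisfies all constraints.

The feasible region is empty; the LP is infeasible.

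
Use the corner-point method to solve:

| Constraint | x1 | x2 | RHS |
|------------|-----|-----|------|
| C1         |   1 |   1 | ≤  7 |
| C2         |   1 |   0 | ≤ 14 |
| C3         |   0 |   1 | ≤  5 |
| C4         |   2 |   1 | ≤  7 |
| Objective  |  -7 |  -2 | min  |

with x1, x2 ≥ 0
Each vertex is the intersection of two constraint boundaries that also satisfies all remaining constraints:
  x1 = 0 and x2 = 0 → (0, 0)
  2x1 + x2 = 7 and x2 = 0 → (3.5, 0)
  x2 = 5 and 2x1 + x2 = 7 → (1, 5)
  x2 = 5 and x1 = 0 → (0, 5)

Evaluating z = -7x1 - 2x2 at each vertex:
  (0, 0): z = 0
  (3.5, 0): z = -24.5
  (1, 5): z = -17
  (0, 5): z = -10

The minimum is at (3.5, 0) with z = -24.5.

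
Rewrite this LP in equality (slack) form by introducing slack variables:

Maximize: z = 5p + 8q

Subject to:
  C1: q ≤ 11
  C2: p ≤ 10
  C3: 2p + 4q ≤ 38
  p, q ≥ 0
max z = 5p + 8q

s.t.
  q + s1 = 11
  p + s2 = 10
  2p + 4q + s3 = 38
  p, q, s1, s2, s3 ≥ 0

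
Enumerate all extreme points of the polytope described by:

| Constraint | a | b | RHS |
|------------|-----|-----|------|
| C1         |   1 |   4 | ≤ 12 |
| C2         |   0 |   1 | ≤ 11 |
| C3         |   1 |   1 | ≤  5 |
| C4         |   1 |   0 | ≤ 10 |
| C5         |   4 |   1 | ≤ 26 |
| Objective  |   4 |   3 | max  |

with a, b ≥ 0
Each vertex is the intersection of two constraint boundaries that also satisfies all remaining constraints:
  a = 0 and b = 0 → (0, 0)
  a + b = 5 and b = 0 → (5, 0)
  a + 4b = 12 and a + b = 5 → (2.667, 2.333)
  a + 4b = 12 and a = 0 → (0, 3)

Vertices: (0, 0), (5, 0), (2.667, 2.333), (0, 3)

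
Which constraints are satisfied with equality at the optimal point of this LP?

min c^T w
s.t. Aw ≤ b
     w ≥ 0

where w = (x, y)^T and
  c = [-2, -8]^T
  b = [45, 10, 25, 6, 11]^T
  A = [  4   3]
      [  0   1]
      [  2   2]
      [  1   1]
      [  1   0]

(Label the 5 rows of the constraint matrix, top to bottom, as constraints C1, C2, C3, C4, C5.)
Optimal: x = 0, y = 6
Slack at optimum:
  C1: slack = 27
  C2: slack = 4
  C3: slack = 13
  C4: slack = 0 (binding)
  C5: slack = 11
  x ≥ 0: x = 0 (binding)
  y ≥ 0: y = 6
Binding constraints: C4, x ≥ 0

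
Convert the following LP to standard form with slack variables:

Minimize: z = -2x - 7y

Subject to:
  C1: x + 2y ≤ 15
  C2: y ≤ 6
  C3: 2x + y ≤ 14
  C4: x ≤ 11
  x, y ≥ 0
min z = -2x - 7y

s.t.
  x + 2y + s1 = 15
  y + s2 = 6
  2x + y + s3 = 14
  x + s4 = 11
  x, y, s1, s2, s3, s4 ≥ 0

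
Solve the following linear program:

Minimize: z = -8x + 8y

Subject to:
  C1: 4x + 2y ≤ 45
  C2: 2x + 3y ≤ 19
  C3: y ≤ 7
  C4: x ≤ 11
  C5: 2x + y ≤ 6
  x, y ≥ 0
Each vertex is the intersection of two constraint boundaries that also satisfies all remaining constraints:
  x = 0 and y = 0 → (0, 0)
  2x + y = 6 and y = 0 → (3, 0)
  2x + y = 6 and x = 0 → (0, 6)

Evaluating z = -8x + 8y at each vertex:
  (0, 0): z = 0
  (3, 0): z = -24
  (0, 6): z = 48

The minimum is at (3, 0) with z = -24.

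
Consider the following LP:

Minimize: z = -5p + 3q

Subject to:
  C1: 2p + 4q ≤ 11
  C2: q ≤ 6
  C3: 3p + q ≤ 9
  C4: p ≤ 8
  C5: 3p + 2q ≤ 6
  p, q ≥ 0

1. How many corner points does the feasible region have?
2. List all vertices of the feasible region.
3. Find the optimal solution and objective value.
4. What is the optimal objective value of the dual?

1. 4
2. (0, 0), (2, 0), (0.25, 2.625), (0, 2.75)
3. p = 2, q = 0, z = -10
4. -10 (by strong duality, equal to the primal optimum)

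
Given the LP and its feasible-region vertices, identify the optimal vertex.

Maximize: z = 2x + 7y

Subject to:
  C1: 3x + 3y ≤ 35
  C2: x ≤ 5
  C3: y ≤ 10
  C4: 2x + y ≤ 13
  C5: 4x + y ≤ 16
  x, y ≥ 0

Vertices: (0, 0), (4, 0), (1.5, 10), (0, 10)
Evaluating z = 2x + 7y at each vertex:
  (0, 0): z = 0
  (4, 0): z = 8
  (1.5, 10): z = 73
  (0, 10): z = 70

The largest value is z = 73, attained at (1.5, 10).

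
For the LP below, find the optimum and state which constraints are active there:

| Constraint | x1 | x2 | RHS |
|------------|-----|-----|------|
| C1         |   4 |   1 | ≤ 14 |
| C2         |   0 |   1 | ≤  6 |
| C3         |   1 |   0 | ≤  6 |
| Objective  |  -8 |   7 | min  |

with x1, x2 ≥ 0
Optimal: x1 = 3.5, x2 = 0
Binding: C1, x2 ≥ 0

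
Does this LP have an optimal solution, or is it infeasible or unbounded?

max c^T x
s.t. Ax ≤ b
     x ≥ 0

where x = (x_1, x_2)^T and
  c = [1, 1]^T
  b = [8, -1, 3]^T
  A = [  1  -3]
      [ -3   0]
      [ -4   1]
Feasible point: (1, 0) satisfies every constraint, so the LP is feasible.
Direction d = (1, 1): for each constraint row a, a·d ≤ 0 —
  (1)(1) + (-3)(1) = -2 ≤ 0
  (-3)(1) + (0)(1) = -3 ≤ 0
  (-4)(1) + (1)(1) = -3 ≤ 0
and d ≥ 0, so (1, 0) + t·d stays feasible for every t ≥ 0. Along this ray z = x_1 + x_2 changes by 2 per unit t, so z → +∞.

Unbounded: there is a feasible ray along which z → +∞.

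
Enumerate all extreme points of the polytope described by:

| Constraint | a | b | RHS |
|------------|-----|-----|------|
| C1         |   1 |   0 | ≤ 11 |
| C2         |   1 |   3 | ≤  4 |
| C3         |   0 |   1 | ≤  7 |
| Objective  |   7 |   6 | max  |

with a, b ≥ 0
Each vertex is the intersection of two constraint boundaries that also satisfies all remaining constraints:
  a = 0 and b = 0 → (0, 0)
  a + 3b = 4 and b = 0 → (4, 0)
  a + 3b = 4 and a = 0 → (0, 1.333)

Vertices: (0, 0), (4, 0), (0, 1.333)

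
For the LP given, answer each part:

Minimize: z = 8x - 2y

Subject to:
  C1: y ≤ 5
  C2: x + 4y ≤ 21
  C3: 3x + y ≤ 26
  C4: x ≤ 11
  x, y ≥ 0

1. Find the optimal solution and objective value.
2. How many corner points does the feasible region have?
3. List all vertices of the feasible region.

1. x = 0, y = 5, z = -10
2. 5
3. (0, 0), (8.667, 0), (7.545, 3.364), (1, 5), (0, 5)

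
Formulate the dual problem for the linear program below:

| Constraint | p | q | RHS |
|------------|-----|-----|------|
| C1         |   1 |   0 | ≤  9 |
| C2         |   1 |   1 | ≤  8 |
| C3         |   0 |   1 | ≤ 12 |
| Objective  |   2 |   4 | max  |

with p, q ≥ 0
Minimize: z = 9y1 + 8y2 + 12y3

Subject to:
  C1: -y1 - y2 ≤ -2
  C2: -y2 - y3 ≤ -4
  y1, y2, y3 ≥ 0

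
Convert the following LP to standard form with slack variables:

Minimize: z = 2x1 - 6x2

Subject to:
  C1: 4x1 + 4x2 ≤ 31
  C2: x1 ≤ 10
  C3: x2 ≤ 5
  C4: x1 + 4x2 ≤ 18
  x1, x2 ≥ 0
min z = 2x1 - 6x2

s.t.
  4x1 + 4x2 + s1 = 31
  x1 + s2 = 10
  x2 + s3 = 5
  x1 + 4x2 + s4 = 18
  x1, x2, s1, s2, s3, s4 ≥ 0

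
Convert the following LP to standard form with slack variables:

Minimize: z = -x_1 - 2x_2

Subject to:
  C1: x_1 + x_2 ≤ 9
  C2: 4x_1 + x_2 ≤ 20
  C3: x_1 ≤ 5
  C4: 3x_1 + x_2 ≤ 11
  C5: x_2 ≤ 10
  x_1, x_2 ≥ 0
min z = -x_1 - 2x_2

s.t.
  x_1 + x_2 + s1 = 9
  4x_1 + x_2 + s2 = 20
  x_1 + s3 = 5
  3x_1 + x_2 + s4 = 11
  x_2 + s5 = 10
  x_1, x_2, s1, s2, s3, s4, s5 ≥ 0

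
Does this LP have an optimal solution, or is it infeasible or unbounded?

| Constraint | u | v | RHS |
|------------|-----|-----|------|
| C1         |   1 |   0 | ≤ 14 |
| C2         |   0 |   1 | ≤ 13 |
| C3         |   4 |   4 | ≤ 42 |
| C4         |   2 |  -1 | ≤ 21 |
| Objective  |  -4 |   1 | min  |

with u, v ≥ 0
The point (10.5, 0) satisfies every constraint, so the LP is feasible; the constraints give u ≤ 14 and v ≤ 13, which with u, v ≥ 0 keep the feasible region inside a bounded box. A feasible, bounded LP attains a finite optimum at a vertex.

Bounded optimum: z* = -42 at (10.5, 0).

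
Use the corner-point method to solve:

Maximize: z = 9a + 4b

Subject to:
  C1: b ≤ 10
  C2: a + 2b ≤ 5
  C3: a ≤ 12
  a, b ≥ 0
Each vertex is the intersection of two constraint boundaries that also satisfies all remaining constraints:
  a = 0 and b = 0 → (0, 0)
  a + 2b = 5 and b = 0 → (5, 0)
  a + 2b = 5 and a = 0 → (0, 2.5)

Evaluating z = 9a + 4b at each vertex:
  (0, 0): z = 0
  (5, 0): z = 45
  (0, 2.5): z = 10

The maximum is at (5, 0) with z = 45.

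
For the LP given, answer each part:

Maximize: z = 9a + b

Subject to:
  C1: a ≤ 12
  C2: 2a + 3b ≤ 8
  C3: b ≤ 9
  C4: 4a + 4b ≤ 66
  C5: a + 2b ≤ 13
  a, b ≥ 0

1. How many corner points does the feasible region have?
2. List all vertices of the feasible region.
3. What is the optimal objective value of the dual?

1. 3
2. (0, 0), (4, 0), (0, 2.667)
3. 36 (by strong duality, equal to the primal optimum)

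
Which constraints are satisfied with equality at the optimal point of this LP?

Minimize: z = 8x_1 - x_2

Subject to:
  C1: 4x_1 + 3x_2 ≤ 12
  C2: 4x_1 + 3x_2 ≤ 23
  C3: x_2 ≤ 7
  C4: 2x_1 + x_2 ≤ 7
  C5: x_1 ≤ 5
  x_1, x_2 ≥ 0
Optimal: x_1 = 0, x_2 = 4
Binding: C1, x_1 ≥ 0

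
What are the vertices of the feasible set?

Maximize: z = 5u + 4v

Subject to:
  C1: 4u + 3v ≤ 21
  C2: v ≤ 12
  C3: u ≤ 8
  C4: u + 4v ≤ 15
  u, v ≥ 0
Each vertex is the intersection of two constraint boundaries that also satisfies all remaining constraints:
  u = 0 and v = 0 → (0, 0)
  4u + 3v = 21 and v = 0 → (5.25, 0)
  4u + 3v = 21 and u + 4v = 15 → (3, 3)
  u + 4v = 15 and u = 0 → (0, 3.75)

Vertices: (0, 0), (5.25, 0), (3, 3), (0, 3.75)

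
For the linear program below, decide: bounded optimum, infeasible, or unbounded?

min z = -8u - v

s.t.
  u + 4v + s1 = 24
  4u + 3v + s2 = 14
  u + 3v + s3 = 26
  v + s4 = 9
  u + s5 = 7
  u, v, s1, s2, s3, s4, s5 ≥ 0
The point (3.5, 0) satisfies every constraint, so the LP is feasible; the constraints give u ≤ 7 and v ≤ 9, which with u, v ≥ 0 keep the feasible region inside a bounded box. A feasible, bounded LP attains a finite optimum at a vertex.

Evaluating z = -8u - v at each vertex:
  (0, 0): z = 0
  (3.5, 0): z = -28
  (0, 4.667): z = -4.667

Feasible with finite optimum z* = -28 at (3.5, 0).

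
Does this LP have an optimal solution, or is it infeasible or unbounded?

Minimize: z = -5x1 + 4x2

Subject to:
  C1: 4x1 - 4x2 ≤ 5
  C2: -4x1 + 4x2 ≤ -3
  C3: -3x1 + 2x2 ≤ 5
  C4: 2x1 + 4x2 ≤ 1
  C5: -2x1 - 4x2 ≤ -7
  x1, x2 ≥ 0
C4 requires 2x1 + 4x2 ≤ 1, while C5 (-2x1 - 4x2 ≤ -7) is equivalent to 2x1 + 4x2 ≥ 7. Together they would need 7 ≤ 2x1 + 4x2 ≤ 1, which is impossible since 7 > 1. No point satisfies all constraints.

Infeasible — the constraint set is empty.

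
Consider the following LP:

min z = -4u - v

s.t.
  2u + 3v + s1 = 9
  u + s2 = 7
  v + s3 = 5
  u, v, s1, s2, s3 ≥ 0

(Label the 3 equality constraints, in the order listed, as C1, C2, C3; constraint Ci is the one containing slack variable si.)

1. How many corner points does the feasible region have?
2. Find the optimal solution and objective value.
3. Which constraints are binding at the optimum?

1. 3
2. u = 4.5, v = 0, z = -18
3. C1, v ≥ 0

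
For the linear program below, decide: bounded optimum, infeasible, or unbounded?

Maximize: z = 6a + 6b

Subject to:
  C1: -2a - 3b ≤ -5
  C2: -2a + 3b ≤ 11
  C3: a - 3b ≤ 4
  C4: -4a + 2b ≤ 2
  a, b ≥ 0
Feasible point: (1, 1) satisfies every constraint, so the LP is feasible.
Direction d = (3, 2): for each constraint row a, a·d ≤ 0 —
  (-2)(3) + (-3)(2) = -12 ≤ 0
  (-2)(3) + (3)(2) = 0 ≤ 0
  (1)(3) + (-3)(2) = -3 ≤ 0
  (-4)(3) + (2)(2) = -8 ≤ 0
and d ≥ 0, so (1, 1) + t·d stays feasible for every t ≥ 0. Along this ray z = 6a + 6b changes by 30 per unit t, so z → +∞.

Unbounded — the objective can increase without bound over the feasible region.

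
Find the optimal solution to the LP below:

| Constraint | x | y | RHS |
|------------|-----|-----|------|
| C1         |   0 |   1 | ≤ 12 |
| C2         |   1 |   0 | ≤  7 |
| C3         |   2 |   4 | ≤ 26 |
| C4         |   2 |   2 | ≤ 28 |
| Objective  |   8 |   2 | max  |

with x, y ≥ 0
x = 7, y = 3, z = 62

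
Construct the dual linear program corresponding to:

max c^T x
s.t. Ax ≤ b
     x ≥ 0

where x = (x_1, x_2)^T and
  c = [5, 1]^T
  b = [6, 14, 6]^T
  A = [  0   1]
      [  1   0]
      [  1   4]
Minimize: z = 6y1 + 14y2 + 6y3

Subject to:
  C1: -y2 - y3 ≤ -5
  C2: -y1 - 4y3 ≤ -1
  y1, y2, y3 ≥ 0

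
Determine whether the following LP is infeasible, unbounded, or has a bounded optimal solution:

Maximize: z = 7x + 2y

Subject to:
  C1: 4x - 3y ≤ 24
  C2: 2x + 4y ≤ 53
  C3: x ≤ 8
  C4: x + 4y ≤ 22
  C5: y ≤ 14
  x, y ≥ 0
The point (8, 3.5) satisfies every constraint, so the LP is feasible; the constraints give x ≤ 8 and y ≤ 14, which with x, y ≥ 0 keep the feasible region inside a bounded box. A feasible, bounded LP attains a finite optimum at a vertex.

Evaluating z = 7x + 2y at each vertex:
  (0, 0): z = 0
  (6, 0): z = 42
  (8, 2.667): z = 61.33
  (8, 3.5): z = 63
  (0, 5.5): z = 11

Bounded optimum: z* = 63 at (8, 3.5).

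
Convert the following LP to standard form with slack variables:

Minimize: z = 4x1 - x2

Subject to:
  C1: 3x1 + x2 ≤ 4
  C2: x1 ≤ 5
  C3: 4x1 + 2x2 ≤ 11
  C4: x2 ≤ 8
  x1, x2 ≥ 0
min z = 4x1 - x2

s.t.
  3x1 + x2 + s1 = 4
  x1 + s2 = 5
  4x1 + 2x2 + s3 = 11
  x2 + s4 = 8
  x1, x2, s1, s2, s3, s4 ≥ 0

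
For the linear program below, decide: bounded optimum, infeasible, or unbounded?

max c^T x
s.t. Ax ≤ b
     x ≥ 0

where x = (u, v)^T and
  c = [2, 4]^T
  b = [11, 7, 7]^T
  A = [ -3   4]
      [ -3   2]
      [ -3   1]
Feasible point: (0, 0) satisfies every constraint, so the LP is feasible.
Direction d = (1, 0): for each constraint row a, a·d ≤ 0 —
  (-3)(1) + (4)(0) = -3 ≤ 0
  (-3)(1) + (2)(0) = -3 ≤ 0
  (-3)(1) + (1)(0) = -3 ≤ 0
and d ≥ 0, so (0, 0) + t·d stays feasible for every t ≥ 0. Along this ray z = 2u + 4v changes by 2 per unit t, so z → +∞.

The LP is unbounded; z can be made arbitrarily large.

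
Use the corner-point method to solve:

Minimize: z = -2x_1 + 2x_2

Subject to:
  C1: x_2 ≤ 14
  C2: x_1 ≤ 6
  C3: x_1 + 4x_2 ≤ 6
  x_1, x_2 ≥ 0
x_1 = 6, x_2 = 0, z = -12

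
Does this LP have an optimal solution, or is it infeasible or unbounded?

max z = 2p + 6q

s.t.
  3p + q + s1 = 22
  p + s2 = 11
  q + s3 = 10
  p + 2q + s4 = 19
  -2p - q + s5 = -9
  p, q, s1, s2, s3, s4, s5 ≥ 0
The point (0, 9.5) satisfies every constraint, so the LP is feasible; the constraints give p ≤ 11 and q ≤ 10, which with p, q ≥ 0 keep the feasible region inside a bounded box. A feasible, bounded LP attains a finite optimum at a vertex.

The LP has an optimal solution: (0, 9.5) with z = 57.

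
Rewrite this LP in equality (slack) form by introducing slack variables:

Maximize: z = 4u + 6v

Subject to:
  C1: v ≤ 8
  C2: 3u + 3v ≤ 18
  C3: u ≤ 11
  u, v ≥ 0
max z = 4u + 6v

s.t.
  v + s1 = 8
  3u + 3v + s2 = 18
  u + s3 = 11
  u, v, s1, s2, s3 ≥ 0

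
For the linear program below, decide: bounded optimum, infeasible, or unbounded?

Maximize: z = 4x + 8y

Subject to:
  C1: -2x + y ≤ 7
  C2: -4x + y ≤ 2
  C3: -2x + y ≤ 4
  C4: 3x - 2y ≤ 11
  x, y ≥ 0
Feasible point: (0, 0) satisfies every constraint, so the LP is feasible.
Direction d = (1, 2): for each constraint row a, a·d ≤ 0 —
  (-2)(1) + (1)(2) = 0 ≤ 0
  (-4)(1) + (1)(2) = -2 ≤ 0
  (-2)(1) + (1)(2) = 0 ≤ 0
  (3)(1) + (-2)(2) = -1 ≤ 0
and d ≥ 0, so (0, 0) + t·d stays feasible for every t ≥ 0. Along this ray z = 4x + 8y changes by 20 per unit t, so z → +∞.

Unbounded — the objective can increase without bound over the feasible region.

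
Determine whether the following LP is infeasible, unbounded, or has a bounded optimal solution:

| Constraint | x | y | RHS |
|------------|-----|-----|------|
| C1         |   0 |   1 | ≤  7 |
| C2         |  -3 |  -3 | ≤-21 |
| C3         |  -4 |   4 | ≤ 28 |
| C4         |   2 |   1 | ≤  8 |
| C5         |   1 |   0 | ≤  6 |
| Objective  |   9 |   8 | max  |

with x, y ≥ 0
The point (0.5, 7) satisfies every constraint, so the LP is feasible; the constraints give x ≤ 6 and y ≤ 7, which with x, y ≥ 0 keep the feasible region inside a bounded box. A feasible, bounded LP attains a finite optimum at a vertex.

The LP has an optimal solution: (0.5, 7) with z = 60.5.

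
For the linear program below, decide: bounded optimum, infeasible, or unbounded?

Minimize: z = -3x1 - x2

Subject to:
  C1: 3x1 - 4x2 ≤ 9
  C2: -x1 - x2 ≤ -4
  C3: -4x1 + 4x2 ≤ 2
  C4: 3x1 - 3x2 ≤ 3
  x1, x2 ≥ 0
Feasible point: (2, 2) satisfies every constraint, so the LP is feasible.
Direction d = (1, 1): for each constraint row a, a·d ≤ 0 —
  (3)(1) + (-4)(1) = -1 ≤ 0
  (-1)(1) + (-1)(1) = -2 ≤ 0
  (-4)(1) + (4)(1) = 0 ≤ 0
  (3)(1) + (-3)(1) = 0 ≤ 0
and d ≥ 0, so (2, 2) + t·d stays feasible for every t ≥ 0. Along this ray z = -3x1 - x2 changes by -4 per unit t, so z → −∞.

The LP is unbounded; z can be made arbitrarily small.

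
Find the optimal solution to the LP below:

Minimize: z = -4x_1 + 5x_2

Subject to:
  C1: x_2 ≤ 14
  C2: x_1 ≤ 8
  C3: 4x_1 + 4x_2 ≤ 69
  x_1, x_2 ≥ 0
Each vertex is the intersection of two constraint boundaries that also satisfies all remaining constraints:
  x_1 = 0 and x_2 = 0 → (0, 0)
  x_1 = 8 and x_2 = 0 → (8, 0)
  x_1 = 8 and 4x_1 + 4x_2 = 69 → (8, 9.25)
  x_2 = 14 and 4x_1 + 4x_2 = 69 → (3.25, 14)
  x_2 = 14 and x_1 = 0 → (0, 14)

Evaluating z = -4x_1 + 5x_2 at each vertex:
  (0, 0): z = 0
  (8, 0): z = -32
  (8, 9.25): z = 14.25
  (3.25, 14): z = 57
  (0, 14): z = 70

The minimum is at (8, 0) with z = -32.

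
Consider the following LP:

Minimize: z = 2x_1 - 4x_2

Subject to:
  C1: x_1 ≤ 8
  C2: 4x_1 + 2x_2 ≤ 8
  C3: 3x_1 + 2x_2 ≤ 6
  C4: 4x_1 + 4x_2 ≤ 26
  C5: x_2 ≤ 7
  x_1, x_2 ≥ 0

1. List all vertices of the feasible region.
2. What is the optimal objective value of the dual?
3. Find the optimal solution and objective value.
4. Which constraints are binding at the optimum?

1. (0, 0), (2, 0), (0, 3)
2. -12 (by strong duality, equal to the primal optimum)
3. x_1 = 0, x_2 = 3, z = -12
4. C3, x_1 ≥ 0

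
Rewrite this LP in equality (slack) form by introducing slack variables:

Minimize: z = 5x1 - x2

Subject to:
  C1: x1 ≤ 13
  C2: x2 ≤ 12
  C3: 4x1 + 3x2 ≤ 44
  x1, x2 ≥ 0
min z = 5x1 - x2

s.t.
  x1 + s1 = 13
  x2 + s2 = 12
  4x1 + 3x2 + s3 = 44
  x1, x2, s1, s2, s3 ≥ 0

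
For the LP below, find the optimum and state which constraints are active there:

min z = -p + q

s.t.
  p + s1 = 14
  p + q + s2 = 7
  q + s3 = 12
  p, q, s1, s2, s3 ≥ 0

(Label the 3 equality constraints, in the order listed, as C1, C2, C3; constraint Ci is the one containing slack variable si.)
Optimal: p = 7, q = 0
Slack at optimum:
  C1: slack = 7
  C2: slack = 0 (binding)
  C3: slack = 12
  p ≥ 0: p = 7
  q ≥ 0: q = 0 (binding)
Binding constraints: C2, q ≥ 0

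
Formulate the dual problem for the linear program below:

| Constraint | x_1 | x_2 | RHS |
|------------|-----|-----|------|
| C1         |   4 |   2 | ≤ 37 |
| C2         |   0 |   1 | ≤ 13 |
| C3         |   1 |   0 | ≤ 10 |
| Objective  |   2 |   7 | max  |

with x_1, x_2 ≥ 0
Minimize: z = 37y1 + 13y2 + 10y3

Subject to:
  C1: -4y1 - y3 ≤ -2
  C2: -2y1 - y2 ≤ -7
  y1, y2, y3 ≥ 0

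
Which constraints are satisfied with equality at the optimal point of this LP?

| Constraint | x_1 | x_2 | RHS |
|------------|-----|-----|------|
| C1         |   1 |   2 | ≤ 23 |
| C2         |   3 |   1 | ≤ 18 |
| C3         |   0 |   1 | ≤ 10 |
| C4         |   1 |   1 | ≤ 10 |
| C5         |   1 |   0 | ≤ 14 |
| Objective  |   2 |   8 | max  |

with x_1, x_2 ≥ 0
Optimal: x_1 = 0, x_2 = 10
Slack at optimum:
  C1: slack = 3
  C2: slack = 8
  C3: slack = 0 (binding)
  C4: slack = 0 (binding)
  C5: slack = 14
  x_1 ≥ 0: x_1 = 0 (binding)
  x_2 ≥ 0: x_2 = 10
Binding constraints: C3, C4, x_1 ≥ 0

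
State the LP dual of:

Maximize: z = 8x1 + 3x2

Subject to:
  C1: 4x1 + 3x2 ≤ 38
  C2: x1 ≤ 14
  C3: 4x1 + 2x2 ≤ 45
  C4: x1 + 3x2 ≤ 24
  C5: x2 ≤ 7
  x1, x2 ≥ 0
Minimize: z = 38y1 + 14y2 + 45y3 + 24y4 + 7y5

Subject to:
  C1: -4y1 - y2 - 4y3 - y4 ≤ -8
  C2: -3y1 - 2y3 - 3y4 - y5 ≤ -3
  y1, y2, y3, y4, y5 ≥ 0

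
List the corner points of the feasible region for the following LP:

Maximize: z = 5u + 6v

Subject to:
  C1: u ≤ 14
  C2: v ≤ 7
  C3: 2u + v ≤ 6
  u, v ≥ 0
Each vertex is the intersection of two constraint boundaries that also satisfies all remaining constraints:
  u = 0 and v = 0 → (0, 0)
  2u + v = 6 and v = 0 → (3, 0)
  2u + v = 6 and u = 0 → (0, 6)

Vertices: (0, 0), (3, 0), (0, 6)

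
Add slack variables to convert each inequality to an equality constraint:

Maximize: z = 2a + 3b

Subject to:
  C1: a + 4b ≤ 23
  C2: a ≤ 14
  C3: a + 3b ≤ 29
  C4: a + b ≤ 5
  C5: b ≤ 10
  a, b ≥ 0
max z = 2a + 3b

s.t.
  a + 4b + s1 = 23
  a + s2 = 14
  a + 3b + s3 = 29
  a + b + s4 = 5
  b + s5 = 10
  a, b, s1, s2, s3, s4, s5 ≥ 0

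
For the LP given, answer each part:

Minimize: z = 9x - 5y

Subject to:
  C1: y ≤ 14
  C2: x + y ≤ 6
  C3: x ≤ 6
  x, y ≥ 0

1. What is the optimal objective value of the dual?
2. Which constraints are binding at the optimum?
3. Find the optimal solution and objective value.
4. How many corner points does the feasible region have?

1. -30 (by strong duality, equal to the primal optimum)
2. C2, x ≥ 0
3. x = 0, y = 6, z = -30
4. 3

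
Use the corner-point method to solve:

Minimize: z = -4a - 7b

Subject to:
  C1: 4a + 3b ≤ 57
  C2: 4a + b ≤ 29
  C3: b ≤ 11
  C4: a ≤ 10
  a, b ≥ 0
Each vertex is the intersection of two constraint boundaries that also satisfies all remaining constraints:
  a = 0 and b = 0 → (0, 0)
  4a + b = 29 and b = 0 → (7.25, 0)
  4a + b = 29 and b = 11 → (4.5, 11)
  b = 11 and a = 0 → (0, 11)

Evaluating z = -4a - 7b at each vertex:
  (0, 0): z = 0
  (7.25, 0): z = -29
  (4.5, 11): z = -95
  (0, 11): z = -77

The minimum is at (4.5, 11) with z = -95.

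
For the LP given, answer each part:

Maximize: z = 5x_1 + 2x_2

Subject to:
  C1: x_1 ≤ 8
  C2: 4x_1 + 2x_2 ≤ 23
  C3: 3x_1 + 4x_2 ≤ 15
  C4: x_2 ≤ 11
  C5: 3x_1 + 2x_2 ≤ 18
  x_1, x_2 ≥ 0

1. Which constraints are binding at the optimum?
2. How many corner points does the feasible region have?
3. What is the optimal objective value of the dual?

1. C3, x_2 ≥ 0
2. 3
3. 25 (by strong duality, equal to the primal optimum)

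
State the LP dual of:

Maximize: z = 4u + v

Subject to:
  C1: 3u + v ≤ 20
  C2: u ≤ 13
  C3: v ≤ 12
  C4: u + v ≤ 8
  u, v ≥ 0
Minimize: z = 20y1 + 13y2 + 12y3 + 8y4

Subject to:
  C1: -3y1 - y2 - y4 ≤ -4
  C2: -y1 - y3 - y4 ≤ -1
  y1, y2, y3, y4 ≥ 0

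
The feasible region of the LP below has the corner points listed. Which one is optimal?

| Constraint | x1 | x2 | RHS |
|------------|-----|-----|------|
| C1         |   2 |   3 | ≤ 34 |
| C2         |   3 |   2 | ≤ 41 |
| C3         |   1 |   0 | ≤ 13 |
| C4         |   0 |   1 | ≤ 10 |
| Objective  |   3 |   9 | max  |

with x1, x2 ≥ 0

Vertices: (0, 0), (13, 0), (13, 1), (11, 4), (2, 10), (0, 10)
Evaluating z = 3x1 + 9x2 at each vertex:
  (0, 0): z = 0
  (13, 0): z = 39
  (13, 1): z = 48
  (11, 4): z = 69
  (2, 10): z = 96
  (0, 10): z = 90

The largest value is z = 96, attained at (2, 10).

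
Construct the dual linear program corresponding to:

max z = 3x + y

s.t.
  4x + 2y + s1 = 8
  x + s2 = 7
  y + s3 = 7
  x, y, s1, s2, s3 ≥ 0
Minimize: z = 8y1 + 7y2 + 7y3

Subject to:
  C1: -4y1 - y2 ≤ -3
  C2: -2y1 - y3 ≤ -1
  y1, y2, y3 ≥ 0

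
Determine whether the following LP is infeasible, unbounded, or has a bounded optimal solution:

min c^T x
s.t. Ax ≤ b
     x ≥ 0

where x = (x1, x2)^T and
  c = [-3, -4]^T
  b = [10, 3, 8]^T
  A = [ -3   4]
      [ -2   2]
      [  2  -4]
Feasible point: (0, 0) satisfies every constraint, so the LP is feasible.
Direction d = (4, 3): for each constraint row a, a·d ≤ 0 —
  (-3)(4) + (4)(3) = 0 ≤ 0
  (-2)(4) + (2)(3) = -2 ≤ 0
  (2)(4) + (-4)(3) = -4 ≤ 0
and d ≥ 0, so (0, 0) + t·d stays feasible for every t ≥ 0. Along this ray z = -3x1 - 4x2 changes by -24 per unit t, so z → −∞.

The LP is unbounded; z can be made arbitrarily small.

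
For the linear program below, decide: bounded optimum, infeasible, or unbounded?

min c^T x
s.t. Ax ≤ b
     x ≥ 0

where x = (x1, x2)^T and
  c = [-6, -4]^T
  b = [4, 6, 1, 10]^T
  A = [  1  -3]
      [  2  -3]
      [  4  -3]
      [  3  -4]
Feasible point: (0, 0) satisfies every constraint, so the LP is feasible.
Direction d = (0, 1): for each constraint row a, a·d ≤ 0 —
  (1)(0) + (-3)(1) = -3 ≤ 0
  (2)(0) + (-3)(1) = -3 ≤ 0
  (4)(0) + (-3)(1) = -3 ≤ 0
  (3)(0) + (-4)(1) = -4 ≤ 0
and d ≥ 0, so (0, 0) + t·d stays feasible for every t ≥ 0. Along this ray z = -6x1 - 4x2 changes by -4 per unit t, so z → −∞.

Unbounded — the objective can decrease without bound over the feasible region.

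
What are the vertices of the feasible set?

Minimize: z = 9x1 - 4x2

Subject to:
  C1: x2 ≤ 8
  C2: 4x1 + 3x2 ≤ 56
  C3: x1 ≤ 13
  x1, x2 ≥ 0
Each vertex is the intersection of two constraint boundaries that also satisfies all remaining constraints:
  x1 = 0 and x2 = 0 → (0, 0)
  x1 = 13 and x2 = 0 → (13, 0)
  4x1 + 3x2 = 56 and x1 = 13 → (13, 1.333)
  x2 = 8 and 4x1 + 3x2 = 56 → (8, 8)
  x2 = 8 and x1 = 0 → (0, 8)

Vertices: (0, 0), (13, 0), (13, 1.333), (8, 8), (0, 8)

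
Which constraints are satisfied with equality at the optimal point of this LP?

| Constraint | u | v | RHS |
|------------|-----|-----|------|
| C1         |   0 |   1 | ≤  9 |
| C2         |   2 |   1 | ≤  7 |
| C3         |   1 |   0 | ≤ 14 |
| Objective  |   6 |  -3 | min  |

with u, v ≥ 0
Optimal: u = 0, v = 7
Slack at optimum:
  C1: slack = 2
  C2: slack = 0 (binding)
  C3: slack = 14
  u ≥ 0: u = 0 (binding)
  v ≥ 0: v = 7
Binding constraints: C2, u ≥ 0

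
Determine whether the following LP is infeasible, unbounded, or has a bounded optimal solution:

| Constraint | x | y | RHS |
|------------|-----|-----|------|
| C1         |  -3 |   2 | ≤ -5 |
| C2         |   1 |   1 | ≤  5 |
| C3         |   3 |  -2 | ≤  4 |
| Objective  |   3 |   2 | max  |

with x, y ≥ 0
C3 requires 3x - 2y ≤ 4, while C1 (-3x + 2y ≤ -5) is equivalent to 3x - 2y ≥ 5. Together they would need 5 ≤ 3x - 2y ≤ 4, which is impossible since 5 > 4. No point satisfies all constraints.

Infeasible: no point satisfies all constraints simultaneously.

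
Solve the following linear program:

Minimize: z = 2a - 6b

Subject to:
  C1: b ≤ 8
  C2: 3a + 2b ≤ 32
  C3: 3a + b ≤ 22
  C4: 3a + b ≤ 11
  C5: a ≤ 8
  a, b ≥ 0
Each vertex is the intersection of two constraint boundaries that also satisfies all remaining constraints:
  a = 0 and b = 0 → (0, 0)
  3a + b = 11 and b = 0 → (3.667, 0)
  b = 8 and 3a + b = 11 → (1, 8)
  b = 8 and a = 0 → (0, 8)

Evaluating z = 2a - 6b at each vertex:
  (0, 0): z = 0
  (3.667, 0): z = 7.333
  (1, 8): z = -46
  (0, 8): z = -48

The minimum is at (0, 8) with z = -48.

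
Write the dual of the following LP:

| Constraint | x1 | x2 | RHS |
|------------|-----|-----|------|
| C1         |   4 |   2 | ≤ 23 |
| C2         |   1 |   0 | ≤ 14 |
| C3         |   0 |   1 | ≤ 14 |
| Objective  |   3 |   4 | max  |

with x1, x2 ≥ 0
Minimize: z = 23y1 + 14y2 + 14y3

Subject to:
  C1: -4y1 - y2 ≤ -3
  C2: -2y1 - y3 ≤ -4
  y1, y2, y3 ≥ 0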